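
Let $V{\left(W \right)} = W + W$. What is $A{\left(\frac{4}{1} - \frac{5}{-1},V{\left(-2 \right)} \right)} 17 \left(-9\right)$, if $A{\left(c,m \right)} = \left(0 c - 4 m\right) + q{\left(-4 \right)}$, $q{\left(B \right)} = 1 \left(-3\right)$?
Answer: $-1989$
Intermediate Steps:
$q{\left(B \right)} = -3$
$V{\left(W \right)} = 2 W$
$A{\left(c,m \right)} = -3 - 4 m$ ($A{\left(c,m \right)} = \left(0 c - 4 m\right) - 3 = \left(0 - 4 m\right) - 3 = - 4 m - 3 = -3 - 4 m$)
$A{\left(\frac{4}{1} - \frac{5}{-1},V{\left(-2 \right)} \right)} 17 \left(-9\right) = \left(-3 - 4 \cdot 2 \left(-2\right)\right) 17 \left(-9\right) = \left(-3 - -16\right) 17 \left(-9\right) = \left(-3 + 16\right) 17 \left(-9\right) = 13 \cdot 17 \left(-9\right) = 221 \left(-9\right) = -1989$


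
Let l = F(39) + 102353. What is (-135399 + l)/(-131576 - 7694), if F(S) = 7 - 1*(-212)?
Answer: 32827/139270 ≈ 0.23571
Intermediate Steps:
F(S) = 219 (F(S) = 7 + 212 = 219)
l = 102572 (l = 219 + 102353 = 102572)
(-135399 + l)/(-131576 - 7694) = (-135399 + 102572)/(-131576 - 7694) = -32827/(-139270) = -32827*(-1/139270) = 32827/139270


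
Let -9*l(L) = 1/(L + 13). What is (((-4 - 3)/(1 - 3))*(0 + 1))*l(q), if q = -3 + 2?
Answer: -7/216 ≈ -0.032407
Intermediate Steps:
q = -1
l(L) = -1/(9*(13 + L)) (l(L) = -1/(9*(L + 13)) = -1/(9*(13 + L)))
(((-4 - 3)/(1 - 3))*(0 + 1))*l(q) = (((-4 - 3)/(1 - 3))*(0 + 1))*(-1/(117 + 9*(-1))) = (-7/(-2)*1)*(-1/(117 - 9)) = (-7*(-½)*1)*(-1/108) = ((7/2)*1)*(-1*1/108) = (7/2)*(-1/108) = -7/216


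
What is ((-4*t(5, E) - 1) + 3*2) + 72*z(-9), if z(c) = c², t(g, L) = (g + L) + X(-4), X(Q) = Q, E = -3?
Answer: 5845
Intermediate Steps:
t(g, L) = -4 + L + g (t(g, L) = (g + L) - 4 = (L + g) - 4 = -4 + L + g)
((-4*t(5, E) - 1) + 3*2) + 72*z(-9) = ((-4*(-4 - 3 + 5) - 1) + 3*2) + 72*(-9)² = ((-4*(-2) - 1) + 6) + 72*81 = ((8 - 1) + 6) + 5832 = (7 + 6) + 5832 = 13 + 5832 = 5845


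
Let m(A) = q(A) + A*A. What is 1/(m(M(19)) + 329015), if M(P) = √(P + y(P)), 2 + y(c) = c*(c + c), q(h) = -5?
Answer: 1/329749 ≈ 3.0326e-6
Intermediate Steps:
y(c) = -2 + 2*c² (y(c) = -2 + c*(c + c) = -2 + c*(2*c) = -2 + 2*c²)
M(P) = √(-2 + P + 2*P²) (M(P) = √(P + (-2 + 2*P²)) = √(-2 + P + 2*P²))
m(A) = -5 + A² (m(A) = -5 + A*A = -5 + A²)
1/(m(M(19)) + 329015) = 1/((-5 + (√(-2 + 19 + 2*19²))²) + 329015) = 1/((-5 + (√(-2 + 19 + 2*361))²) + 329015) = 1/((-5 + (√(-2 + 19 + 722))²) + 329015) = 1/((-5 + (√739)²) + 329015) = 1/((-5 + 739) + 329015) = 1/(734 + 329015) = 1/329749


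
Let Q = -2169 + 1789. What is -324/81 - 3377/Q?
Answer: 1857/380 ≈ 4.8868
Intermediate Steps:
Q = -380
-324/81 - 3377/Q = -324/81 - 3377/(-380) = -324*1/81 - 3377*(-1/380) = -4 + 3377/380 = 1857/380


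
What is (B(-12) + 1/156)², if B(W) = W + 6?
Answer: 874225/24336 ≈ 35.923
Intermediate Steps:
B(W) = 6 + W
(B(-12) + 1/156)² = ((6 - 12) + 1/156)² = (-6 + 1/156)² = (-935/156)² = 874225/24336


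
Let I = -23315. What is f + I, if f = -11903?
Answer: -35218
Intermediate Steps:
f + I = -11903 - 23315 = -35218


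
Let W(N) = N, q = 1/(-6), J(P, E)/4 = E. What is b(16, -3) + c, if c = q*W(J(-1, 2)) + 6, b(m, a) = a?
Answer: 5/3 ≈ 1.6667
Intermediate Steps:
J(P, E) = 4*E
q = -⅙ ≈ -0.16667
c = 14/3 (c = -2*2/3 + 6 = -⅙*8 + 6 = -4/3 + 6 = 14/3 ≈ 4.6667)
b(16, -3) + c = -3 + 14/3 = 5/3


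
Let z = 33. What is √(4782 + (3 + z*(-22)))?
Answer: 3*√451 ≈ 63.710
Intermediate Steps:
√(4782 + (3 + z*(-22))) = √(4782 + (3 + 33*(-22))) = √(4782 + (3 - 726)) = √(4782 - 723) = √4059 = 3*√451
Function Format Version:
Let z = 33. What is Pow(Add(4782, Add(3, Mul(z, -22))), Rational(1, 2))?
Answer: Mul(3, Pow(451, Rational(1, 2))) ≈ 63.710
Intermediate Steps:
Pow(Add(4782, Add(3, Mul(z, -22))), Rational(1, 2)) = Pow(Add(4782, Add(3, Mul(33, -22))), Rational(1, 2)) = Pow(Add(4782, Add(3, -726)), Rational(1, 2)) = Pow(Add(4782, -723), Rational(1, 2)) = Pow(4059, Rational(1, 2)) = Mul(3, Pow(451, Rational(1, 2)))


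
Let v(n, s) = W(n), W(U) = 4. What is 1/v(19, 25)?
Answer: ¼ ≈ 0.25000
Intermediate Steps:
v(n, s) = 4
1/v(19, 25) = 1/4 = ¼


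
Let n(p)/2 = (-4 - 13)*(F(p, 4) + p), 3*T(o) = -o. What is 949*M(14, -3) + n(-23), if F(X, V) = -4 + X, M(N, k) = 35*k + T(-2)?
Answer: -291937/3 ≈ -97312.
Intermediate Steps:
T(o) = -o/3 (T(o) = (-o)/3 = -o/3)
M(N, k) = 2/3 + 35*k (M(N, k) = 35*k - 1/3*(-2) = 35*k + 2/3 = 2/3 + 35*k)
n(p) = 136 - 68*p (n(p) = 2*((-4 - 13)*((-4 + p) + p)) = 2*(-17*(-4 + 2*p)) = 2*(68 - 34*p) = 136 - 68*p)
949*M(14, -3) + n(-23) = 949*(2/3 + 35*(-3)) + (136 - 68*(-23)) = 949*(2/3 - 105) + (136 + 1564) = 949*(-313/3) + 1700 = -297037/3 + 1700 = -291937/3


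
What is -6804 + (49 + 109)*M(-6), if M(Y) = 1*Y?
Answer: -7752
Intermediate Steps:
M(Y) = Y
-6804 + (49 + 109)*M(-6) = -6804 + (49 + 109)*(-6) = -6804 + 158*(-6) = -6804 - 948 = -7752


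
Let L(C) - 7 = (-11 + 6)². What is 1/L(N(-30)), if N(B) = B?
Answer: 1/32 ≈ 0.031250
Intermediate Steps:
L(C) = 32 (L(C) = 7 + (-11 + 6)² = 7 + (-5)² = 7 + 25 = 32)
1/L(N(-30)) = 1/32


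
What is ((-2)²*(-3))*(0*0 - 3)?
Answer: 36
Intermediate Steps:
((-2)²*(-3))*(0*0 - 3) = (4*(-3))*(0 - 3) = -12*(-3) = 36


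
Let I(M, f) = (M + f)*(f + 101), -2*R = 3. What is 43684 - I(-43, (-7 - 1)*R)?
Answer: 47187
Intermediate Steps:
R = -3/2 (R = -1/2*3 = -3/2 ≈ -1.5000)
I(M, f) = (101 + f)*(M + f) (I(M, f) = (M + f)*(101 + f) = (101 + f)*(M + f))
43684 - I(-43, (-7 - 1)*R) = 43684 - (((-7 - 1)*(-3/2))**2 + 101*(-43) + 101*((-7 - 1)*(-3/2)) - 43*(-7 - 1)*(-3)/2) = 43684 - ((-8*(-3/2))**2 - 4343 + 101*(-8*(-3/2)) - (-344)*(-3)/2) = 43684 - (12**2 - 4343 + 101*12 - 43*12) = 43684 - (144 - 4343 + 1212 - 516) = 43684 - 1*(-3503) = 43684 + 3503 = 47187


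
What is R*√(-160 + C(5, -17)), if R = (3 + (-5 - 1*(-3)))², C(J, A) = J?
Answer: I*√155 ≈ 12.45*I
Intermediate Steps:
R = 1 (R = (3 + (-5 + 3))² = (3 - 2)² = 1² = 1)
R*√(-160 + C(5, -17)) = 1*√(-160 + 5) = 1*√(-155) = 1*(I*√155) = I*√155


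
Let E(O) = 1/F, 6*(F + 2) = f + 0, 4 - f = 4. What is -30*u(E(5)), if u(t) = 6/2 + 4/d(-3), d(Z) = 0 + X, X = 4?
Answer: -120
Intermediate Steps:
f = 0 (f = 4 - 1*4 = 4 - 4 = 0)
d(Z) = 4 (d(Z) = 0 + 4 = 4)
F = -2 (F = -2 + (0 + 0)/6 = -2 + (⅙)*0 = -2 + 0 = -2)
E(O) = -½ (E(O) = 1/(-2) = -½)
u(t) = 4 (u(t) = 6/2 + 4/4 = 6*(½) + 4*(¼) = 3 + 1 = 4)
-30*u(E(5)) = -30*4 = -120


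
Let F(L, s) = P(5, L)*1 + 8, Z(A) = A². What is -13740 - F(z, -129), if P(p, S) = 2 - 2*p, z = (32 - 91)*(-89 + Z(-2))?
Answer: -13740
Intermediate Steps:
z = 5015 (z = (32 - 91)*(-89 + (-2)²) = -59*(-89 + 4) = -59*(-85) = 5015)
P(p, S) = 2 - 2*p
F(L, s) = 0 (F(L, s) = (2 - 2*5)*1 + 8 = (2 - 10)*1 + 8 = -8*1 + 8 = -8 + 8 = 0)
-13740 - F(z, -129) = -13740 - 1*0 = -13740 + 0 = -13740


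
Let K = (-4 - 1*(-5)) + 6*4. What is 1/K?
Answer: 1/25 ≈ 0.040000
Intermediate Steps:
K = 25 (K = (-4 + 5) + 24 = 1 + 24 = 25)
1/K = 1/25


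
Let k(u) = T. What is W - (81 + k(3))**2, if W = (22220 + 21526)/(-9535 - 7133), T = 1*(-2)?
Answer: -17344789/2778 ≈ -6243.6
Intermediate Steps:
T = -2
k(u) = -2
W = -7291/2778 (W = 43746/(-16668) = 43746*(-1/16668) = -7291/2778 ≈ -2.6245)
W - (81 + k(3))**2 = -7291/2778 - (81 - 2)**2 = -7291/2778 - 1*79**2 = -7291/2778 - 1*6241 = -7291/2778 - 6241 = -17344789/2778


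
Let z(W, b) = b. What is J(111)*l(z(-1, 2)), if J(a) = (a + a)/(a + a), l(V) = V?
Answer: 2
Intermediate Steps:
J(a) = 1 (J(a) = (2*a)/((2*a)) = (2*a)*(1/(2*a)) = 1)
J(111)*l(z(-1, 2)) = 1*2 = 2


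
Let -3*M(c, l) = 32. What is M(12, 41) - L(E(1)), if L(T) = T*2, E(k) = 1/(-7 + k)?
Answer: -31/3 ≈ -10.333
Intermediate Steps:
M(c, l) = -32/3 (M(c, l) = -⅓*32 = -32/3)
L(T) = 2*T
M(12, 41) - L(E(1)) = -32/3 - 2/(-7 + 1) = -32/3 - 2/(-6) = -32/3 - 2*(-1)/6 = -32/3 - 1*(-⅓) = -32/3 + ⅓ = -31/3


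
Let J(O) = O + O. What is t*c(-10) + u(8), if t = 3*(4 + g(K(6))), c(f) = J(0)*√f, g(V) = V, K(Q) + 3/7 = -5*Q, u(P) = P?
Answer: 8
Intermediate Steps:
J(O) = 2*O
K(Q) = -3/7 - 5*Q
c(f) = 0 (c(f) = (2*0)*√f = 0*√f = 0)
t = -555/7 (t = 3*(4 + (-3/7 - 5*6)) = 3*(4 + (-3/7 - 30)) = 3*(4 - 213/7) = 3*(-185/7) = -555/7 ≈ -79.286)
t*c(-10) + u(8) = -555/7*0 + 8 = 0 + 8 = 8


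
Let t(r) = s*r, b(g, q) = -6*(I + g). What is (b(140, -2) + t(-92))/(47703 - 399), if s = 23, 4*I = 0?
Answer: -739/11826 ≈ -0.062489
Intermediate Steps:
I = 0 (I = (1/4)*0 = 0)
b(g, q) = -6*g (b(g, q) = -6*(0 + g) = -6*g)
t(r) = 23*r
(b(140, -2) + t(-92))/(47703 - 399) = (-6*140 + 23*(-92))/(47703 - 399) = (-840 - 2116)/47304 = -2956*1/47304 = -739/11826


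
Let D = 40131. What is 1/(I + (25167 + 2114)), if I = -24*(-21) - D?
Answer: -1/12346 ≈ -8.0998e-5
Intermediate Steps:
I = -39627 (I = -24*(-21) - 1*40131 = 504 - 40131 = -39627)
1/(I + (25167 + 2114)) = 1/(-39627 + (25167 + 2114)) = 1/(-39627 + 27281) = 1/(-12346) = -1/12346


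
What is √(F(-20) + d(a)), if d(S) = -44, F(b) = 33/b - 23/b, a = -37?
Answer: I*√178/2 ≈ 6.6708*I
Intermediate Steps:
F(b) = 10/b
√(F(-20) + d(a)) = √(10/(-20) - 44) = √(10*(-1/20) - 44) = √(-½ - 44) = √(-89/2) = I*√178/2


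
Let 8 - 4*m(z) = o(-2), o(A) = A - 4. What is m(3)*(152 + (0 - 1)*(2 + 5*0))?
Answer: 525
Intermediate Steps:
o(A) = -4 + A
m(z) = 7/2 (m(z) = 2 - (-4 - 2)/4 = 2 - ¼*(-6) = 2 + 3/2 = 7/2)
m(3)*(152 + (0 - 1)*(2 + 5*0)) = 7*(152 + (0 - 1)*(2 + 5*0))/2 = 7*(152 - (2 + 0))/2 = 7*(152 - 1*2)/2 = 7*(152 - 2)/2 = (7/2)*150 = 525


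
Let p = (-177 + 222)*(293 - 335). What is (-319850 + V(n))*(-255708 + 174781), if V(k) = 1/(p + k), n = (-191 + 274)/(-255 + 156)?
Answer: 4845397394345123/187193 ≈ 2.5884e+10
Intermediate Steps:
n = -83/99 (n = 83/(-99) = 83*(-1/99) = -83/99 ≈ -0.83838)
p = -1890 (p = 45*(-42) = -1890)
V(k) = 1/(-1890 + k)
(-319850 + V(n))*(-255708 + 174781) = (-319850 + 1/(-1890 - 83/99))*(-255708 + 174781) = (-319850 + 1/(-187193/99))*(-80927) = (-319850 - 99/187193)*(-80927) = -59873681149/187193*(-80927) = 4845397394345123/187193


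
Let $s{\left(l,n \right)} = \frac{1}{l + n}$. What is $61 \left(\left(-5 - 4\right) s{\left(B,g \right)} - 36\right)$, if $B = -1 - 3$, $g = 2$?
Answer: $- \frac{3843}{2} \approx -1921.5$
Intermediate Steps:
$B = -4$ ($B = -1 - 3 = -4$)
$61 \left(\left(-5 - 4\right) s{\left(B,g \right)} - 36\right) = 61 \left(\frac{-5 - 4}{-4 + 2} - 36\right) = 61 \left(- \frac{9}{-2} - 36\right) = 61 \left(\left(-9\right) \left(- \frac{1}{2}\right) - 36\right) = 61 \left(\frac{9}{2} - 36\right) = 61 \left(- \frac{63}{2}\right) = - \frac{3843}{2}$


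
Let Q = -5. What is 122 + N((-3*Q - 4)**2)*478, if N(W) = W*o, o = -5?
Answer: -289068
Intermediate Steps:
N(W) = -5*W (N(W) = W*(-5) = -5*W)
122 + N((-3*Q - 4)**2)*478 = 122 - 5*(-3*(-5) - 4)**2*478 = 122 - 5*(15 - 4)**2*478 = 122 - 5*11**2*478 = 122 - 5*121*478 = 122 - 605*478 = 122 - 289190 = -289068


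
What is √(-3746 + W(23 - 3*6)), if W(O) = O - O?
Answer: I*√3746 ≈ 61.205*I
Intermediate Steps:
W(O) = 0
√(-3746 + W(23 - 3*6)) = √(-3746 + 0) = √(-3746) = I*√3746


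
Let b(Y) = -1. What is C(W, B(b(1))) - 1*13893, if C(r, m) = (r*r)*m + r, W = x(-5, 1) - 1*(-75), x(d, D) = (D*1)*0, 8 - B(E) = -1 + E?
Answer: 42432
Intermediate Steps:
B(E) = 9 - E (B(E) = 8 - (-1 + E) = 8 + (1 - E) = 9 - E)
x(d, D) = 0 (x(d, D) = D*0 = 0)
W = 75 (W = 0 - 1*(-75) = 0 + 75 = 75)
C(r, m) = r + m*r² (C(r, m) = r²*m + r = m*r² + r = r + m*r²)
C(W, B(b(1))) - 1*13893 = 75*(1 + (9 - 1*(-1))*75) - 1*13893 = 75*(1 + (9 + 1)*75) - 13893 = 75*(1 + 10*75) - 13893 = 75*(1 + 750) - 13893 = 75*751 - 13893 = 56325 - 13893 = 42432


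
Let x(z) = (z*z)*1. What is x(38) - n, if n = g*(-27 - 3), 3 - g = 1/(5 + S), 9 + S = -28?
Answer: 24559/16 ≈ 1534.9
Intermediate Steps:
S = -37 (S = -9 - 28 = -37)
g = 97/32 (g = 3 - 1/(5 - 37) = 3 - 1/(-32) = 3 - 1*(-1/32) = 3 + 1/32 = 97/32 ≈ 3.0313)
x(z) = z² (x(z) = z²*1 = z²)
n = -1455/16 (n = 97*(-27 - 3)/32 = (97/32)*(-30) = -1455/16 ≈ -90.938)
x(38) - n = 38² - 1*(-1455/16) = 1444 + 1455/16 = 24559/16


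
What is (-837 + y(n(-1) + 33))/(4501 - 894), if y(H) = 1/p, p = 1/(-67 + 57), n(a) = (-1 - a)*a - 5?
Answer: -847/3607 ≈ -0.23482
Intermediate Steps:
n(a) = -5 + a*(-1 - a) (n(a) = a*(-1 - a) - 5 = -5 + a*(-1 - a))
p = -⅒ (p = 1/(-10) = -⅒ ≈ -0.10000)
y(H) = -10 (y(H) = 1/(-⅒) = -10)
(-837 + y(n(-1) + 33))/(4501 - 894) = (-837 - 10)/(4501 - 894) = -847/3607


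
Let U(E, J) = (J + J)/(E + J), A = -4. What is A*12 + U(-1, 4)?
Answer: -136/3 ≈ -45.333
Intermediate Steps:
U(E, J) = 2*J/(E + J) (U(E, J) = (2*J)/(E + J) = 2*J/(E + J))
A*12 + U(-1, 4) = -4*12 + 2*4/(-1 + 4) = -48 + 2*4/3 = -48 + 2*4*(⅓) = -48 + 8/3 = -136/3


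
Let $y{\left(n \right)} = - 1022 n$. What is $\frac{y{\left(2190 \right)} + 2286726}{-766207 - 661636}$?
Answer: $- \frac{48546}{1427843} \approx -0.034$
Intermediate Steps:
$\frac{y{\left(2190 \right)} + 2286726}{-766207 - 661636} = \frac{\left(-1022\right) 2190 + 2286726}{-766207 - 661636} = \frac{-2238180 + 2286726}{-1427843} = 48546 \left(- \frac{1}{1427843}\right) = - \frac{48546}{1427843}$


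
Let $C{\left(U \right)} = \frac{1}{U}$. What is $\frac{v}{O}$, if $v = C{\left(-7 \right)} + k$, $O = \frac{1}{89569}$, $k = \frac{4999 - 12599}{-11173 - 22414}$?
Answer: $\frac{1756716797}{235109} \approx 7471.9$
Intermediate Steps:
$k = \frac{7600}{33587}$ ($k = - \frac{7600}{-33587} = \left(-7600\right) \left(- \frac{1}{33587}\right) = \frac{7600}{33587} \approx 0.22628$)
$O = \frac{1}{89569} \approx 1.1165 \cdot 10^{-5}$
$v = \frac{19613}{235109}$ ($v = \frac{1}{-7} + \frac{7600}{33587} = - \frac{1}{7} + \frac{7600}{33587} = \frac{19613}{235109} \approx 0.083421$)
$\frac{v}{O} = \frac{19613 \frac{1}{\frac{1}{89569}}}{235109} = \frac{19613}{235109} \cdot 89569 = \frac{1756716797}{235109}$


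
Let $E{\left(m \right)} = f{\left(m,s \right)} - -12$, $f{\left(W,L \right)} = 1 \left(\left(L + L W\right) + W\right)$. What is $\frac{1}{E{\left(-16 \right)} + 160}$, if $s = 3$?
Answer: $\frac{1}{111} \approx 0.009009$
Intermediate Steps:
$f{\left(W,L \right)} = L + W + L W$ ($f{\left(W,L \right)} = 1 \left(L + W + L W\right) = L + W + L W$)
$E{\left(m \right)} = 15 + 4 m$ ($E{\left(m \right)} = \left(3 + m + 3 m\right) - -12 = \left(3 + 4 m\right) + 12 = 15 + 4 m$)
$\frac{1}{E{\left(-16 \right)} + 160} = \frac{1}{\left(15 + 4 \left(-16\right)\right) + 160} = \frac{1}{\left(15 - 64\right) + 160} = \frac{1}{-49 + 160} = \frac{1}{111}$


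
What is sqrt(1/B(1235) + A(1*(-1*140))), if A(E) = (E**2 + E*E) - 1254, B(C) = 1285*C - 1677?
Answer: sqrt(95364739289701882)/1585298 ≈ 194.80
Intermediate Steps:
B(C) = -1677 + 1285*C
A(E) = -1254 + 2*E**2 (A(E) = (E**2 + E**2) - 1254 = 2*E**2 - 1254 = -1254 + 2*E**2)
sqrt(1/B(1235) + A(1*(-1*140))) = sqrt(1/(-1677 + 1285*1235) + (-1254 + 2*(1*(-1*140))**2)) = sqrt(1/(-1677 + 1586975) + (-1254 + 2*(1*(-140))**2)) = sqrt(1/1585298 + (-1254 + 2*(-140)**2)) = sqrt(1/1585298 + (-1254 + 2*19600)) = sqrt(1/1585298 + (-1254 + 39200)) = sqrt(1/1585298 + 37946) = sqrt(60155717909/1585298) = sqrt(95364739289701882)/1585298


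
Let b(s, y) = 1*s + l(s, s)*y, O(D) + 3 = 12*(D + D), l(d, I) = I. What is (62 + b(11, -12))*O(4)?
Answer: -5487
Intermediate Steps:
O(D) = -3 + 24*D (O(D) = -3 + 12*(D + D) = -3 + 12*(2*D) = -3 + 24*D)
b(s, y) = s + s*y (b(s, y) = 1*s + s*y = s + s*y)
(62 + b(11, -12))*O(4) = (62 + 11*(1 - 12))*(-3 + 24*4) = (62 + 11*(-11))*(-3 + 96) = (62 - 121)*93 = -59*93 = -5487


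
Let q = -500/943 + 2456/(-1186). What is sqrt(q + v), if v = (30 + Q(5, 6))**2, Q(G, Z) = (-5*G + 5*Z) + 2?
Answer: sqrt(427277763889473)/559199 ≈ 36.965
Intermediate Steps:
Q(G, Z) = 2 - 5*G + 5*Z
q = -1454504/559199 (q = -500*1/943 + 2456*(-1/1186) = -500/943 - 1228/593 = -1454504/559199 ≈ -2.6010)
v = 1369 (v = (30 + (2 - 5*5 + 5*6))**2 = (30 + (2 - 25 + 30))**2 = (30 + 7)**2 = 37**2 = 1369)
sqrt(q + v) = sqrt(-1454504/559199 + 1369) = sqrt(764088927/559199) = sqrt(427277763889473)/559199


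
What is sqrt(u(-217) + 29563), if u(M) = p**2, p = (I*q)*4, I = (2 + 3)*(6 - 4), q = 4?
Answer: sqrt(55163) ≈ 234.87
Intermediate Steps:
I = 10 (I = 5*2 = 10)
p = 160 (p = (10*4)*4 = 40*4 = 160)
u(M) = 25600 (u(M) = 160**2 = 25600)
sqrt(u(-217) + 29563) = sqrt(25600 + 29563) = sqrt(55163)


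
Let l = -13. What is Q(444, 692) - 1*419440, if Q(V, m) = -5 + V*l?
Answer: -425217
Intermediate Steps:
Q(V, m) = -5 - 13*V (Q(V, m) = -5 + V*(-13) = -5 - 13*V)
Q(444, 692) - 1*419440 = (-5 - 13*444) - 1*419440 = (-5 - 5772) - 419440 = -5777 - 419440 = -425217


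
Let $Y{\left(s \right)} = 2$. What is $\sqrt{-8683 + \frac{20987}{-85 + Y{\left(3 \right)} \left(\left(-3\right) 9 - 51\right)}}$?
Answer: $\frac{i \sqrt{509375190}}{241} \approx 93.649 i$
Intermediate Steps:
$\sqrt{-8683 + \frac{20987}{-85 + Y{\left(3 \right)} \left(\left(-3\right) 9 - 51\right)}} = \sqrt{-8683 + \frac{20987}{-85 + 2 \left(\left(-3\right) 9 - 51\right)}} = \sqrt{-8683 + \frac{20987}{-85 + 2 \left(-27 - 51\right)}} = \sqrt{-8683 + \frac{20987}{-85 + 2 \left(-78\right)}} = \sqrt{-8683 + \frac{20987}{-85 - 156}} = \sqrt{-8683 + \frac{20987}{-241}} = \sqrt{-8683 + 20987 \left(- \frac{1}{241}\right)} = \sqrt{-8683 - \frac{20987}{241}} = \sqrt{- \frac{2113590}{241}} = \frac{i \sqrt{509375190}}{241}$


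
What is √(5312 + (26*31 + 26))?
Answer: 32*√6 ≈ 78.384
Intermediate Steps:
√(5312 + (26*31 + 26)) = √(5312 + (806 + 26)) = √(5312 + 832) = √6144 = 32*√6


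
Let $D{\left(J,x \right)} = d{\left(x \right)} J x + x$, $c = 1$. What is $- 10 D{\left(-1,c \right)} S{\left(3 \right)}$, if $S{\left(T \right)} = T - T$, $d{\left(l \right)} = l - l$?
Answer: $0$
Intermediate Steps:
$d{\left(l \right)} = 0$
$S{\left(T \right)} = 0$
$D{\left(J,x \right)} = x$ ($D{\left(J,x \right)} = 0 J x + x = 0 x + x = 0 + x = x$)
$- 10 D{\left(-1,c \right)} S{\left(3 \right)} = \left(-10\right) 1 \cdot 0 = \left(-10\right) 0 = 0$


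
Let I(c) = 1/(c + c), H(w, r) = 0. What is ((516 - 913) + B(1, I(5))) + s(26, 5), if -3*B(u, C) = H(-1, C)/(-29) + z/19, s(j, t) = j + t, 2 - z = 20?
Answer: -6948/19 ≈ -365.68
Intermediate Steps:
z = -18 (z = 2 - 1*20 = 2 - 20 = -18)
I(c) = 1/(2*c)
B(u, C) = 6/19 (B(u, C) = -(0/(-29) - 18/19)/3 = -(0*(-1/29) - 18*1/19)/3 = -(0 - 18/19)/3 = -1/3*(-18/19) = 6/19)
((516 - 913) + B(1, I(5))) + s(26, 5) = ((516 - 913) + 6/19) + (26 + 5) = (-397 + 6/19) + 31 = -7537/19 + 31 = -6948/19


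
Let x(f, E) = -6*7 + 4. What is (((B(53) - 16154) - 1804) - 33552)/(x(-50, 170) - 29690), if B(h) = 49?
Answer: 51461/29728 ≈ 1.7311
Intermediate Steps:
x(f, E) = -38 (x(f, E) = -42 + 4 = -38)
(((B(53) - 16154) - 1804) - 33552)/(x(-50, 170) - 29690) = (((49 - 16154) - 1804) - 33552)/(-38 - 29690) = ((-16105 - 1804) - 33552)/(-29728) = (-17909 - 33552)*(-1/29728) = -51461*(-1/29728) = 51461/29728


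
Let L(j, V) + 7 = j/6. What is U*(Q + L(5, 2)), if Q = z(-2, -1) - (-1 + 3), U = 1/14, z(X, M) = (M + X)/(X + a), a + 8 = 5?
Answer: -227/420 ≈ -0.54048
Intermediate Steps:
a = -3 (a = -8 + 5 = -3)
L(j, V) = -7 + j/6
z(X, M) = (M + X)/(-3 + X) (z(X, M) = (M + X)/(X - 3) = (M + X)/(-3 + X))
U = 1/14 ≈ 0.071429
Q = -7/5 (Q = (-1 - 2)/(-3 - 2) - (-1 + 3) = -3/(-5) - 1*2 = -⅕*(-3) - 2 = ⅗ - 2 = -7/5 ≈ -1.4000)
U*(Q + L(5, 2)) = (-7/5 + (-7 + (⅙)*5))/14 = (-7/5 + (-7 + ⅚))/14 = (-7/5 - 37/6)/14 = (1/14)*(-227/30) = -227/420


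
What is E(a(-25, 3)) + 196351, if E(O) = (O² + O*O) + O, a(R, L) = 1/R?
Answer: 122719352/625 ≈ 1.9635e+5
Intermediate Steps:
E(O) = O + 2*O² (E(O) = (O² + O²) + O = 2*O² + O = O + 2*O²)
E(a(-25, 3)) + 196351 = (1 + 2/(-25))/(-25) + 196351 = -(1 + 2*(-1/25))/25 + 196351 = -(1 - 2/25)/25 + 196351 = -1/25*23/25 + 196351 = -23/625 + 196351 = 122719352/625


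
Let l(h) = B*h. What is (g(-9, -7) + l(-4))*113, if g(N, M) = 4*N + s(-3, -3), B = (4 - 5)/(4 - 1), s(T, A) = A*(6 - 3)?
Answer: -14803/3 ≈ -4934.3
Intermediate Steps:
s(T, A) = 3*A (s(T, A) = A*3 = 3*A)
B = -1/3 ≈ -0.33333
l(h) = -h/3
g(N, M) = -9 + 4*N (g(N, M) = 4*N + 3*(-3) = 4*N - 9 = -9 + 4*N)
(g(-9, -7) + l(-4))*113 = ((-9 + 4*(-9)) - 1/3*(-4))*113 = ((-9 - 36) + 4/3)*113 = (-45 + 4/3)*113 = -131/3*113 = -14803/3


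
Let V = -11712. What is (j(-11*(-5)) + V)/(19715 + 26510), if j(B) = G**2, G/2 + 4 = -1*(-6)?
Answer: -272/1075 ≈ -0.25302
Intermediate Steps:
G = 4 (G = -8 + 2*(-1*(-6)) = -8 + 2*6 = -8 + 12 = 4)
j(B) = 16 (j(B) = 4**2 = 16)
(j(-11*(-5)) + V)/(19715 + 26510) = (16 - 11712)/(19715 + 26510) = -11696/46225 = -11696*1/46225 = -272/1075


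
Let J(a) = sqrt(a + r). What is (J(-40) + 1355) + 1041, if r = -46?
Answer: 2396 + I*sqrt(86) ≈ 2396.0 + 9.2736*I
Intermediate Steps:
J(a) = sqrt(-46 + a) (J(a) = sqrt(a - 46) = sqrt(-46 + a))
(J(-40) + 1355) + 1041 = (sqrt(-46 - 40) + 1355) + 1041 = (sqrt(-86) + 1355) + 1041 = (I*sqrt(86) + 1355) + 1041 = (1355 + I*sqrt(86)) + 1041 = 2396 + I*sqrt(86)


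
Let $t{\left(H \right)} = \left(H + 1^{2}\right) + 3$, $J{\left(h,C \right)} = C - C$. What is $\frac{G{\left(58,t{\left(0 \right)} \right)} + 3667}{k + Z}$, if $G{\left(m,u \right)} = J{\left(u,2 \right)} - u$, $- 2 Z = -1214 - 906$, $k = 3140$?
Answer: $\frac{1221}{1400} \approx 0.87214$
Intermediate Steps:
$J{\left(h,C \right)} = 0$
$t{\left(H \right)} = 4 + H$ ($t{\left(H \right)} = \left(H + 1\right) + 3 = \left(1 + H\right) + 3 = 4 + H$)
$Z = 1060$ ($Z = - \frac{-1214 - 906}{2} = \left(- \frac{1}{2}\right) \left(-2120\right) = 1060$)
$G{\left(m,u \right)} = - u$ ($G{\left(m,u \right)} = 0 - u = - u$)
$\frac{G{\left(58,t{\left(0 \right)} \right)} + 3667}{k + Z} = \frac{- (4 + 0) + 3667}{3140 + 1060} = \frac{\left(-1\right) 4 + 3667}{4200} = \left(-4 + 3667\right) \frac{1}{4200} = 3663 \cdot \frac{1}{4200} = \frac{1221}{1400}$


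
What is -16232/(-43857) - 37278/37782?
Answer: -56756879/92055843 ≈ -0.61655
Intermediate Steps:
-16232/(-43857) - 37278/37782 = -16232*(-1/43857) - 37278*1/37782 = 16232/43857 - 2071/2099 = -56756879/92055843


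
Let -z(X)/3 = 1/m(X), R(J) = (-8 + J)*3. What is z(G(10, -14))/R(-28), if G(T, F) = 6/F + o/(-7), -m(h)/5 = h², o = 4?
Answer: -1/180 ≈ -0.0055556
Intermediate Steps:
m(h) = -5*h²
G(T, F) = -4/7 + 6/F (G(T, F) = 6/F + 4/(-7) = 6/F + 4*(-⅐) = 6/F - 4/7 = -4/7 + 6/F)
R(J) = -24 + 3*J
z(X) = 3/(5*X²) (z(X) = -3*(-1/(5*X²)) = -(-3)/(5*X²) = 3/(5*X²))
z(G(10, -14))/R(-28) = (3/(5*(-4/7 + 6/(-14))²))/(-24 + 3*(-28)) = (3/(5*(-4/7 + 6*(-1/14))²))/(-24 - 84) = (3/(5*(-4/7 - 3/7)²))/(-108) = ((⅗)/(-1)²)*(-1/108) = ((⅗)*1)*(-1/108) = (⅗)*(-1/108) = -1/180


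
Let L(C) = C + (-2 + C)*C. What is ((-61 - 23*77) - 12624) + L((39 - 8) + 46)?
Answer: -8604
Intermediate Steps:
L(C) = C + C*(-2 + C)
((-61 - 23*77) - 12624) + L((39 - 8) + 46) = ((-61 - 23*77) - 12624) + ((39 - 8) + 46)*(-1 + ((39 - 8) + 46)) = ((-61 - 1771) - 12624) + (31 + 46)*(-1 + (31 + 46)) = (-1832 - 12624) + 77*(-1 + 77) = -14456 + 77*76 = -14456 + 5852 = -8604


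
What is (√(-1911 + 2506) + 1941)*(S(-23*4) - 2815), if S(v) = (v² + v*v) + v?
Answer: 27214761 + 14021*√595 ≈ 2.7557e+7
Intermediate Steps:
S(v) = v + 2*v² (S(v) = (v² + v²) + v = 2*v² + v = v + 2*v²)
(√(-1911 + 2506) + 1941)*(S(-23*4) - 2815) = (√(-1911 + 2506) + 1941)*((-23*4)*(1 + 2*(-23*4)) - 2815) = (√595 + 1941)*(-92*(1 + 2*(-92)) - 2815) = (1941 + √595)*(-92*(1 - 184) - 2815) = (1941 + √595)*(-92*(-183) - 2815) = (1941 + √595)*(16836 - 2815) = (1941 + √595)*14021 = 27214761 + 14021*√595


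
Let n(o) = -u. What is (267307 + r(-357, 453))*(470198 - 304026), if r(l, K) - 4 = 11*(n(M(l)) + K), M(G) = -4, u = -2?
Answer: 45251294352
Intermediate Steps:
n(o) = 2 (n(o) = -1*(-2) = 2)
r(l, K) = 26 + 11*K (r(l, K) = 4 + 11*(2 + K) = 4 + (22 + 11*K) = 26 + 11*K)
(267307 + r(-357, 453))*(470198 - 304026) = (267307 + (26 + 11*453))*(470198 - 304026) = (267307 + (26 + 4983))*166172 = (267307 + 5009)*166172 = 272316*166172 = 45251294352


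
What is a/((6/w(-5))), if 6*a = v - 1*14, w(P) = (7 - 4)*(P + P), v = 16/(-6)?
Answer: 125/9 ≈ 13.889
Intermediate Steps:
v = -8/3 (v = 16*(-⅙) = -8/3 ≈ -2.6667)
w(P) = 6*P (w(P) = 3*(2*P) = 6*P)
a = -25/9 (a = (-8/3 - 1*14)/6 = (-8/3 - 14)/6 = (⅙)*(-50/3) = -25/9 ≈ -2.7778)
a/((6/w(-5))) = -25/(9*(6/((6*(-5))))) = -25/(9*(6/(-30))) = -25/(9*(6*(-1/30))) = -25/(9*(-⅕)) = -25/9*(-5) = 125/9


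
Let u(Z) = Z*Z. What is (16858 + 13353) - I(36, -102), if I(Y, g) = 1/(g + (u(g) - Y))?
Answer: 310146125/10266 ≈ 30211.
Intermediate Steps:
u(Z) = Z**2
I(Y, g) = 1/(g + g**2 - Y) (I(Y, g) = 1/(g + (g**2 - Y)) = 1/(g + g**2 - Y))
(16858 + 13353) - I(36, -102) = (16858 + 13353) - 1/(-102 + (-102)**2 - 1*36) = 30211 - 1/(-102 + 10404 - 36) = 30211 - 1/10266 = 310146125/10266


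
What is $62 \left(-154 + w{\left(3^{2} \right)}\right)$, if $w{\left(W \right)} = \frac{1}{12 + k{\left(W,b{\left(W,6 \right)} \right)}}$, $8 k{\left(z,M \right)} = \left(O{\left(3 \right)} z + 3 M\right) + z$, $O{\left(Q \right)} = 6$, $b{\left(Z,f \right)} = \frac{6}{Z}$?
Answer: $- \frac{1536732}{161} \approx -9544.9$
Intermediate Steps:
$k{\left(z,M \right)} = \frac{3 M}{8} + \frac{7 z}{8}$ ($k{\left(z,M \right)} = \frac{\left(6 z + 3 M\right) + z}{8} = \frac{\left(3 M + 6 z\right) + z}{8} = \frac{3 M + 7 z}{8} = \frac{3 M}{8} + \frac{7 z}{8}$)
$w{\left(W \right)} = \frac{1}{12 + \frac{7 W}{8} + \frac{9}{4 W}}$ ($w{\left(W \right)} = \frac{1}{12 + \left(\frac{3 \frac{6}{W}}{8} + \frac{7 W}{8}\right)} = \frac{1}{12 + \left(\frac{9}{4 W} + \frac{7 W}{8}\right)} = \frac{1}{12 + \left(\frac{7 W}{8} + \frac{9}{4 W}\right)} = \frac{1}{12 + \frac{7 W}{8} + \frac{9}{4 W}}$)
$62 \left(-154 + w{\left(3^{2} \right)}\right) = 62 \left(-154 + \frac{8 \cdot 3^{2}}{18 + 7 \left(3^{2}\right)^{2} + 96 \cdot 3^{2}}\right) = 62 \left(-154 + 8 \cdot 9 \frac{1}{18 + 7 \cdot 9^{2} + 96 \cdot 9}\right) = 62 \left(-154 + 8 \cdot 9 \frac{1}{18 + 7 \cdot 81 + 864}\right) = 62 \left(-154 + 8 \cdot 9 \frac{1}{18 + 567 + 864}\right) = 62 \left(-154 + 8 \cdot 9 \cdot \frac{1}{1449}\right) = 62 \left(-154 + \frac{8}{161}\right) = 62 \left(- \frac{24786}{161}\right) = - \frac{1536732}{161}$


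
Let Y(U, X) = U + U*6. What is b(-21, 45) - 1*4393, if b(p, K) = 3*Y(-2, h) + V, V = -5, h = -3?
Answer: -4440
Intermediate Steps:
Y(U, X) = 7*U (Y(U, X) = U + 6*U = 7*U)
b(p, K) = -47 (b(p, K) = 3*(7*(-2)) - 5 = 3*(-14) - 5 = -42 - 5 = -47)
b(-21, 45) - 1*4393 = -47 - 1*4393 = -47 - 4393 = -4440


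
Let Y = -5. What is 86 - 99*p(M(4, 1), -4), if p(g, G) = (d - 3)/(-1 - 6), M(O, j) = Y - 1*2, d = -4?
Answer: -13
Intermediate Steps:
M(O, j) = -7 (M(O, j) = -5 - 1*2 = -5 - 2 = -7)
p(g, G) = 1 (p(g, G) = (-4 - 3)/(-1 - 6) = -7/(-7) = -7*(-⅐) = 1)
86 - 99*p(M(4, 1), -4) = 86 - 99*1 = 86 - 99 = -13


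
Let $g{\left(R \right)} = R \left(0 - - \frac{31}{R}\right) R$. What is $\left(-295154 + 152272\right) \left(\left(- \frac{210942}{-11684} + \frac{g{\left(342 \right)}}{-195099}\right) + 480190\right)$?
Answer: $- \frac{13033836140034236455}{189961393} \approx -6.8613 \cdot 10^{10}$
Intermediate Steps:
$g{\left(R \right)} = 31 R$ ($g{\left(R \right)} = R \left(0 + \frac{31}{R}\right) R = R \frac{31}{R} R = R 31 = 31 R$)
$\left(-295154 + 152272\right) \left(\left(- \frac{210942}{-11684} + \frac{g{\left(342 \right)}}{-195099}\right) + 480190\right) = \left(-295154 + 152272\right) \left(\left(- \frac{210942}{-11684} + \frac{31 \cdot 342}{-195099}\right) + 480190\right) = - 142882 \left(\left(\left(-210942\right) \left(- \frac{1}{11684}\right) + 10602 \left(- \frac{1}{195099}\right)\right) + 480190\right) = - 142882 \left(\left(\frac{105471}{5842} - \frac{3534}{65033}\right) + 480190\right) = - 142882 \left(\frac{6838449915}{379922786} + 480190\right) = \left(-142882\right) \frac{182441961059255}{379922786} = - \frac{13033836140034236455}{189961393}$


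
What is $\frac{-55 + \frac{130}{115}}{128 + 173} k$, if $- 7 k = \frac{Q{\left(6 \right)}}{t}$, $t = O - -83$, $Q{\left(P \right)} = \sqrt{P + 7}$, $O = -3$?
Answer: $\frac{177 \sqrt{13}}{553840} \approx 0.0011523$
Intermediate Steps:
$Q{\left(P \right)} = \sqrt{7 + P}$
$t = 80$ ($t = -3 - -83 = -3 + 83 = 80$)
$k = - \frac{\sqrt{13}}{560}$ ($k = - \frac{\sqrt{7 + 6} \cdot \frac{1}{80}}{7} = - \frac{\sqrt{13} \cdot \frac{1}{80}}{7} = - \frac{\frac{1}{80} \sqrt{13}}{7} = - \frac{\sqrt{13}}{560} \approx -0.0064385$)
$\frac{-55 + \frac{130}{115}}{128 + 173} k = \frac{-55 + \frac{130}{115}}{128 + 173} \left(- \frac{\sqrt{13}}{560}\right) = \frac{-55 + 130 \cdot \frac{1}{115}}{301} \left(- \frac{\sqrt{13}}{560}\right) = \left(-55 + \frac{26}{23}\right) \frac{1}{301} \left(- \frac{\sqrt{13}}{560}\right) = \left(- \frac{1239}{23}\right) \frac{1}{301} \left(- \frac{\sqrt{13}}{560}\right) = - \frac{177 \left(- \frac{\sqrt{13}}{560}\right)}{989} = \frac{177 \sqrt{13}}{553840}$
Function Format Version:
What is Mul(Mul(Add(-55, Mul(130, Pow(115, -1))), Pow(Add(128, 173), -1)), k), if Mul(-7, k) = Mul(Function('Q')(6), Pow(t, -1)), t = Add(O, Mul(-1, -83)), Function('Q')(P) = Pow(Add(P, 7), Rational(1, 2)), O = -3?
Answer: Mul(Rational(177, 553840), Pow(13, Rational(1, 2))) ≈ 0.0011523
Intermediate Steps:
Function('Q')(P) = Pow(Add(7, P), Rational(1, 2))
t = 80 (t = Add(-3, Mul(-1, -83)) = Add(-3, 83) = 80)
k = Mul(Rational(-1, 560), Pow(13, Rational(1, 2))) (k = Mul(Rational(-1, 7), Mul(Pow(Add(7, 6), Rational(1, 2)), Pow(80, -1))) = Mul(Rational(-1, 7), Mul(Pow(13, Rational(1, 2)), Rational(1, 80))) = Mul(Rational(-1, 7), Mul(Rational(1, 80), Pow(13, Rational(1, 2)))) = Mul(Rational(-1, 560), Pow(13, Rational(1, 2))) ≈ -0.0064385)
Mul(Mul(Add(-55, Mul(130, Pow(115, -1))), Pow(Add(128, 173), -1)), k) = Mul(Mul(Add(-55, Mul(130, Pow(115, -1))), Pow(Add(128, 173), -1)), Mul(Rational(-1, 560), Pow(13, Rational(1, 2)))) = Mul(Mul(Add(-55, Mul(130, Rational(1, 115))), Pow(301, -1)), Mul(Rational(-1, 560), Pow(13, Rational(1, 2)))) = Mul(Mul(Add(-55, Rational(26, 23)), Rational(1, 301)), Mul(Rational(-1, 560), Pow(13, Rational(1, 2)))) = Mul(Mul(Rational(-1239, 23), Rational(1, 301)), Mul(Rational(-1, 560), Pow(13, Rational(1, 2)))) = Mul(Rational(-177, 989), Mul(Rational(-1, 560), Pow(13, Rational(1, 2)))) = Mul(Rational(177, 553840), Pow(13, Rational(1, 2)))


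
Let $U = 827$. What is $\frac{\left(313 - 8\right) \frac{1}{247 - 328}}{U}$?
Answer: $- \frac{305}{66987} \approx -0.0045531$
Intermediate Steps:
$\frac{\left(313 - 8\right) \frac{1}{247 - 328}}{U} = \frac{\left(313 - 8\right) \frac{1}{247 - 328}}{827} = \frac{305}{-81} \cdot \frac{1}{827} = 305 \left(- \frac{1}{81}\right) \frac{1}{827} = \left(- \frac{305}{81}\right) \frac{1}{827} = - \frac{305}{66987}$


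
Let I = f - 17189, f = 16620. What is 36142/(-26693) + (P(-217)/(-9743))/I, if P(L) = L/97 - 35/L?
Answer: -602491187148104/444975176000717 ≈ -1.3540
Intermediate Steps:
P(L) = -35/L + L/97 (P(L) = L*(1/97) - 35/L = L/97 - 35/L = -35/L + L/97)
I = -569 (I = 16620 - 17189 = -569)
36142/(-26693) + (P(-217)/(-9743))/I = 36142/(-26693) + ((-35/(-217) + (1/97)*(-217))/(-9743))/(-569) = 36142*(-1/26693) + ((-35*(-1/217) - 217/97)*(-1/9743))*(-1/569) = -36142/26693 + ((5/31 - 217/97)*(-1/9743))*(-1/569) = -36142/26693 - 6242/3007*(-1/9743)*(-1/569) = -36142/26693 + (6242/29297201)*(-1/569) = -36142/26693 - 6242/16670107369 = -602491187148104/444975176000717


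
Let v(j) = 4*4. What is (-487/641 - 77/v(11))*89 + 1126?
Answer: 6461995/10256 ≈ 630.07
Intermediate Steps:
v(j) = 16
(-487/641 - 77/v(11))*89 + 1126 = (-487/641 - 77/16)*89 + 1126 = -57149/10256*89 + 1126 = -5086261/10256 + 1126 = 6461995/10256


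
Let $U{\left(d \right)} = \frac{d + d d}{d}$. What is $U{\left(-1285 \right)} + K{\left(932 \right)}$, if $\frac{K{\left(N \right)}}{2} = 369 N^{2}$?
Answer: $641043228$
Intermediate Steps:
$U{\left(d \right)} = \frac{d + d^{2}}{d}$
$K{\left(N \right)} = 738 N^{2}$ ($K{\left(N \right)} = 2 \cdot 369 N^{2} = 738 N^{2}$)
$U{\left(-1285 \right)} + K{\left(932 \right)} = \left(1 - 1285\right) + 738 \cdot 932^{2} = -1284 + 738 \cdot 868624 = -1284 + 641044512 = 641043228$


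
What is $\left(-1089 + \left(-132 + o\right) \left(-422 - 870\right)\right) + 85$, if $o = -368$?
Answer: $644996$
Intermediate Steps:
$\left(-1089 + \left(-132 + o\right) \left(-422 - 870\right)\right) + 85 = \left(-1089 + \left(-132 - 368\right) \left(-422 - 870\right)\right) + 85 = \left(-1089 - -646000\right) + 85 = \left(-1089 + 646000\right) + 85 = 644911 + 85 = 644996$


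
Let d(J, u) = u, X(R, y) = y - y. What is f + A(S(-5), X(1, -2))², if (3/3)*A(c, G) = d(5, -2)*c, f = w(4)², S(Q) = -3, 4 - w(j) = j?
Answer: 36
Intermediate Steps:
w(j) = 4 - j
X(R, y) = 0
f = 0 (f = (4 - 1*4)² = (4 - 4)² = 0² = 0)
A(c, G) = -2*c
f + A(S(-5), X(1, -2))² = 0 + (-2*(-3))² = 0 + 6² = 0 + 36 = 36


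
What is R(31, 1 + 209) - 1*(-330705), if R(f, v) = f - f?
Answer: 330705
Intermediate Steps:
R(f, v) = 0
R(31, 1 + 209) - 1*(-330705) = 0 - 1*(-330705) = 0 + 330705 = 330705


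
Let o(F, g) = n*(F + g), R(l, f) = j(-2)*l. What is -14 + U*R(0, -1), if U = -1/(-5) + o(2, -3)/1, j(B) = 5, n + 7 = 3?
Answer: -14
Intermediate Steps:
n = -4 (n = -7 + 3 = -4)
R(l, f) = 5*l
o(F, g) = -4*F - 4*g (o(F, g) = -4*(F + g) = -4*F - 4*g)
U = 21/5 (U = -1/(-5) + (-4*2 - 4*(-3))/1 = -1*(-⅕) + (-8 + 12)*1 = ⅕ + 4*1 = ⅕ + 4 = 21/5 ≈ 4.2000)
-14 + U*R(0, -1) = -14 + 21*(5*0)/5 = -14 + (21/5)*0 = -14 + 0 = -14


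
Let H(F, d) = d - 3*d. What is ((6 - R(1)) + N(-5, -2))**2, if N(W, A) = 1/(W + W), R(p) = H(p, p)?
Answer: 6241/100 ≈ 62.410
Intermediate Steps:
H(F, d) = -2*d (H(F, d) = d - 3*d = -2*d)
R(p) = -2*p
N(W, A) = 1/(2*W)
((6 - R(1)) + N(-5, -2))**2 = ((6 - (-2)) + (1/2)/(-5))**2 = ((6 - 1*(-2)) + (1/2)*(-1/5))**2 = ((6 + 2) - 1/10)**2 = (8 - 1/10)**2 = (79/10)**2 = 6241/100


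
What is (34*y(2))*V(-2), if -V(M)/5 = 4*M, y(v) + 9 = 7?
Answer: -2720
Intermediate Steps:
y(v) = -2 (y(v) = -9 + 7 = -2)
V(M) = -20*M
(34*y(2))*V(-2) = (34*(-2))*(-20*(-2)) = -68*40 = -2720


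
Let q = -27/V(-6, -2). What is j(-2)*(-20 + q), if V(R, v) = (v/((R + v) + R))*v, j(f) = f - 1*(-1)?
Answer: -149/2 ≈ -74.500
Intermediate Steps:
j(f) = 1 + f (j(f) = f + 1 = 1 + f)
V(R, v) = v²/(v + 2*R) (V(R, v) = (v/(v + 2*R))*v = v²/(v + 2*R))
q = 189/2 (q = -27/((-2)²/(-2 + 2*(-6))) = -27/(4/(-2 - 12)) = -27/(4/(-14)) = -27/(4*(-1/14)) = -27/(-2/7) = -27*(-7/2) = 189/2 ≈ 94.500)
j(-2)*(-20 + q) = (1 - 2)*(-20 + 189/2) = -1*149/2 = -149/2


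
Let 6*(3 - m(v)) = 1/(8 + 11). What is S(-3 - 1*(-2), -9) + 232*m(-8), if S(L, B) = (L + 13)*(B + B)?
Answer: 27244/57 ≈ 477.96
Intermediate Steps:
m(v) = 341/114 (m(v) = 3 - 1/(6*(8 + 11)) = 3 - ⅙/19 = 3 - ⅙*1/19 = 3 - 1/114 = 341/114)
S(L, B) = 2*B*(13 + L) (S(L, B) = (13 + L)*(2*B) = 2*B*(13 + L))
S(-3 - 1*(-2), -9) + 232*m(-8) = 2*(-9)*(13 + (-3 - 1*(-2))) + 232*(341/114) = 2*(-9)*(13 + (-3 + 2)) + 39556/57 = 2*(-9)*(13 - 1) + 39556/57 = 2*(-9)*12 + 39556/57 = -216 + 39556/57 = 27244/57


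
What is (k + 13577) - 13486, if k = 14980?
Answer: 15071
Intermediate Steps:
(k + 13577) - 13486 = (14980 + 13577) - 13486 = 28557 - 13486 = 15071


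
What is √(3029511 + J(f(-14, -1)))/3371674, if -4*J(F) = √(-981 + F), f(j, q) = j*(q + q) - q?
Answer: √(12118044 - 2*I*√238)/6743348 ≈ 0.00051623 - 6.572e-10*I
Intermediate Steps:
f(j, q) = -q + 2*j*q (f(j, q) = j*(2*q) - q = 2*j*q - q = -q + 2*j*q)
J(F) = -√(-981 + F)/4
√(3029511 + J(f(-14, -1)))/3371674 = √(3029511 - √(-981 - (-1 + 2*(-14)))/4)/3371674 = √(3029511 - √(-981 - (-1 - 28))/4)*(1/3371674) = √(3029511 - √(-981 - 1*(-29))/4)*(1/3371674) = √(3029511 - √(-981 + 29)/4)*(1/3371674) = √(3029511 - I*√238/2)*(1/3371674) = √(3029511 - I*√238/2)/3371674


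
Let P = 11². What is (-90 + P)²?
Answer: 961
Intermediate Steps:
P = 121
(-90 + P)² = (-90 + 121)² = 31² = 961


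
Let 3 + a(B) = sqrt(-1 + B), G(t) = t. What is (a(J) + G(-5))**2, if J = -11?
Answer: 52 - 32*I*sqrt(3) ≈ 52.0 - 55.426*I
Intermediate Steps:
a(B) = -3 + sqrt(-1 + B)
(a(J) + G(-5))**2 = ((-3 + sqrt(-1 - 11)) - 5)**2 = ((-3 + sqrt(-12)) - 5)**2 = ((-3 + 2*I*sqrt(3)) - 5)**2 = (-8 + 2*I*sqrt(3))**2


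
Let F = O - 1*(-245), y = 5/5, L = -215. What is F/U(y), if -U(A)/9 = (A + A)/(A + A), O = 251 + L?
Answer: -281/9 ≈ -31.222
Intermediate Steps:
y = 1 (y = 5*(⅕) = 1)
O = 36 (O = 251 - 215 = 36)
F = 281 (F = 36 - 1*(-245) = 36 + 245 = 281)
U(A) = -9 (U(A) = -9*(A + A)/(A + A) = -9*2*A/(2*A) = -9*2*A*1/(2*A) = -9*1 = -9)
F/U(y) = 281/(-9) = 281*(-⅑) = -281/9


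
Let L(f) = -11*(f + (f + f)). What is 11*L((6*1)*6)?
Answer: -13068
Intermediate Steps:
L(f) = -33*f (L(f) = -11*(f + 2*f) = -33*f)
11*L((6*1)*6) = 11*(-33*6*1*6) = 11*(-198*6) = 11*(-33*36) = 11*(-1188) = -13068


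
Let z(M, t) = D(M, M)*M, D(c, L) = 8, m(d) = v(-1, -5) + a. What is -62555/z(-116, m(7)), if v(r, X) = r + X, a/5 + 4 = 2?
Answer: 62555/928 ≈ 67.408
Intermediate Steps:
a = -10 (a = -20 + 5*2 = -20 + 10 = -10)
v(r, X) = X + r
m(d) = -16 (m(d) = (-5 - 1) - 10 = -6 - 10 = -16)
z(M, t) = 8*M
-62555/z(-116, m(7)) = -62555/(8*(-116)) = -62555/(-928) = -62555*(-1/928) = 62555/928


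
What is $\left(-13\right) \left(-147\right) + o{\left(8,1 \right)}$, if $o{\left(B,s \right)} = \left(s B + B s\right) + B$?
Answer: $1935$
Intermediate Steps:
$o{\left(B,s \right)} = B + 2 B s$ ($o{\left(B,s \right)} = \left(B s + B s\right) + B = 2 B s + B = B + 2 B s$)
$\left(-13\right) \left(-147\right) + o{\left(8,1 \right)} = \left(-13\right) \left(-147\right) + 8 \left(1 + 2 \cdot 1\right) = 1911 + 8 \left(1 + 2\right) = 1911 + 8 \cdot 3 = 1911 + 24 = 1935$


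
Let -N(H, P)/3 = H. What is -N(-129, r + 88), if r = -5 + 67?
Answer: -387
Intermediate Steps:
r = 62
N(H, P) = -3*H
-N(-129, r + 88) = -(-3)*(-129) = -1*387 = -387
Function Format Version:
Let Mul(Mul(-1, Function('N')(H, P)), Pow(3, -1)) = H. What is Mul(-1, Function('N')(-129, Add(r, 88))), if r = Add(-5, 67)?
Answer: -387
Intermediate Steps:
r = 62
Function('N')(H, P) = Mul(-3, H)
Mul(-1, Function('N')(-129, Add(r, 88))) = Mul(-1, Mul(-3, -129)) = Mul(-1, 387) = -387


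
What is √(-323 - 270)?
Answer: I*√593 ≈ 24.352*I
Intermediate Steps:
√(-323 - 270) = √(-593) = I*√593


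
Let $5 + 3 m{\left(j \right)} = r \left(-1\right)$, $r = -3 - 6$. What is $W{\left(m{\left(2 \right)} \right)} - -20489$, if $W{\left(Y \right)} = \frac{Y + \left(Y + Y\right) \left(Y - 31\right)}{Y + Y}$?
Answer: $\frac{122759}{6} \approx 20460.0$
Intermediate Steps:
$r = -9$ ($r = -3 - 6 = -9$)
$m{\left(j \right)} = \frac{4}{3}$ ($m{\left(j \right)} = - \frac{5}{3} + \frac{\left(-9\right) \left(-1\right)}{3} = - \frac{5}{3} + \frac{1}{3} \cdot 9 = - \frac{5}{3} + 3 = \frac{4}{3}$)
$W{\left(Y \right)} = \frac{Y + 2 Y \left(-31 + Y\right)}{2 Y}$
$W{\left(m{\left(2 \right)} \right)} - -20489 = \left(- \frac{61}{2} + \frac{4}{3}\right) - -20489 = - \frac{175}{6} + 20489 = \frac{122759}{6}$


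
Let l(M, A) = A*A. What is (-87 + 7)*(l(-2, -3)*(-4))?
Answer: 2880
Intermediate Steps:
l(M, A) = A²
(-87 + 7)*(l(-2, -3)*(-4)) = (-87 + 7)*((-3)²*(-4)) = -720*(-4) = -80*(-36) = 2880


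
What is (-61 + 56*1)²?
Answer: 25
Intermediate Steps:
(-61 + 56*1)² = (-61 + 56)² = (-5)² = 25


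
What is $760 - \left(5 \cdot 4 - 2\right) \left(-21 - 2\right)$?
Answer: $1174$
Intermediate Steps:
$760 - \left(5 \cdot 4 - 2\right) \left(-21 - 2\right) = 760 - \left(20 - 2\right) \left(-23\right) = 760 - 18 \left(-23\right) = 760 - -414 = 760 + 414 = 1174$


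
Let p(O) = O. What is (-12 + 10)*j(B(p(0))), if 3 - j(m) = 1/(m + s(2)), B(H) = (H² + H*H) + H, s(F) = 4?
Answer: -11/2 ≈ -5.5000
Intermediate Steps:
B(H) = H + 2*H² (B(H) = (H² + H²) + H = 2*H² + H = H + 2*H²)
j(m) = 3 - 1/(4 + m) (j(m) = 3 - 1/(m + 4) = 3 - 1/(4 + m))
(-12 + 10)*j(B(p(0))) = (-12 + 10)*((11 + 3*(0*(1 + 2*0)))/(4 + 0*(1 + 2*0))) = -2*(11 + 3*(0*(1 + 0)))/(4 + 0*(1 + 0)) = -2*(11 + 3*(0*1))/(4 + 0*1) = -2*(11 + 3*0)/(4 + 0) = -2*(11 + 0)/4 = -11/2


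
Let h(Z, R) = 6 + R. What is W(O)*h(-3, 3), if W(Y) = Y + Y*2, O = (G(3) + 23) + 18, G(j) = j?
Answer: 1188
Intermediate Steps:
O = 44 (O = (3 + 23) + 18 = 26 + 18 = 44)
W(Y) = 3*Y (W(Y) = Y + 2*Y = 3*Y)
W(O)*h(-3, 3) = (3*44)*(6 + 3) = 132*9 = 1188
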